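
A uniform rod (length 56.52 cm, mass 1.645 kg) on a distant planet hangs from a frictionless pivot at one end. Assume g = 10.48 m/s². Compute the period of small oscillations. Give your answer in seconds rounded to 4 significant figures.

For a physical pendulum T = 2π√(I/(mgd)), with d = 0.28260 m from pivot to centre of mass.
I_cm = mL²/12 = 1.645 × 0.5652²/12 = 0.043791 kg·m²; I = I_cm + md² = 0.043791 + 1.645 × 0.28260² = 0.17517 kg·m².
T = 2π√(0.17517/(1.645 × 10.48 × 0.28260)) = 1.191 s.

1.191 s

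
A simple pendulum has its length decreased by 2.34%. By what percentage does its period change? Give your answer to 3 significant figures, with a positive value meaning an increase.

-1.18%

T ∝ √L, so T'/T = √(0.9766) = 0.9882.
Percentage change in T = (0.9882 − 1) × 100% = -1.18%.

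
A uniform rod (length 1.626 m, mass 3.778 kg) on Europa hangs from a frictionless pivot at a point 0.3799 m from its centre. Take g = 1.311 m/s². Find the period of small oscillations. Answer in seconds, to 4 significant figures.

For a physical pendulum T = 2π√(I/(mgd)), with d = 0.37990 m from pivot to centre of mass.
I_cm = mL²/12 = 3.778 × 1.626²/12 = 0.83238 kg·m²; I = I_cm + md² = 0.83238 + 3.778 × 0.37990² = 1.3776 kg·m².
T = 2π√(1.3776/(3.778 × 1.311 × 0.37990)) = 5.376 s.

5.376 s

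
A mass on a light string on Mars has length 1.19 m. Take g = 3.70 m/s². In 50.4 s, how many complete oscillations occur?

14

T = 2π√(L/g) = 2π√(1.19/3.70) = 3.563 s.
Number of complete oscillations = ⌊50.4/3.563⌋ = ⌊14.14⌋ = 14.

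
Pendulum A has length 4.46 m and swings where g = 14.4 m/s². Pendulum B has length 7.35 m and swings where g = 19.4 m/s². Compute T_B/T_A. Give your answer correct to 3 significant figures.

1.11

T = 2π√(L/g), so T_B/T_A = √((L_B/g_B)/(L_A/g_A)) = √((7.35/19.4)/(4.46/14.4)) = 1.11.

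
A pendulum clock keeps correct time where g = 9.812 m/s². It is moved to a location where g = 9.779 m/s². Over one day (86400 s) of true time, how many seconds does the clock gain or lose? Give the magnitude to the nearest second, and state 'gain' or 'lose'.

lose 145 s

The clock's period scales as T ∝ 1/√g, so T'/T = √(9.812/9.779) = 1.00169.
In 86400 s of true time the clock registers 86400/1.00169 = 86254.6 s, so it loses 145 s.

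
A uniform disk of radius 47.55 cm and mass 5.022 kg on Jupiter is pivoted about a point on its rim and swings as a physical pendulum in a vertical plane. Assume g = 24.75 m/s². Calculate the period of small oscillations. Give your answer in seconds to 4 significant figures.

1.067 s

I_cm = ½mr² = 0.56774 kg·m². The pivot is at distance d = 0.4755 m from the centre of mass.
By the parallel-axis theorem, I = I_cm + md² = 0.56774 + 1.1355 = 1.7032 kg·m².
T = 2π√(I/(mgd)) = 2π√(1.7032/(5.022 × 24.75 × 0.4755)) = 1.067 s.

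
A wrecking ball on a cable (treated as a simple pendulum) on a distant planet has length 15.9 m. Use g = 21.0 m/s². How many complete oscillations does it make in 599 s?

T = 2π√(L/g) = 2π√(15.9/21.0) = 5.467 s.
Number of complete oscillations = ⌊599/5.467⌋ = ⌊109.6⌋ = 109.

109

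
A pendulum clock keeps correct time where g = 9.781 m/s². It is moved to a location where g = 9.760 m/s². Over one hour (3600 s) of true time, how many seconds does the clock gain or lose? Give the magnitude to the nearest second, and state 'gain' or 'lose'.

The clock's period scales as T ∝ 1/√g, so T'/T = √(9.781/9.760) = 1.00108.
In 3600 s of true time the clock registers 3600/1.00108 = 3596.1 s, so it loses 4 s.

lose 4 s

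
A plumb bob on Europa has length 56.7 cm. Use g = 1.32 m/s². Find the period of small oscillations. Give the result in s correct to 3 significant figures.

4.12 s

T = 2π√(L/g) = 2π√(0.567/1.32) = 2π × 0.6554 = 4.12 s.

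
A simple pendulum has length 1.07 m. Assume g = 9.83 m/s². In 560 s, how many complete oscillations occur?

270

T = 2π√(L/g) = 2π√(1.07/9.83) = 2.073 s.
Number of complete oscillations = ⌊560/2.073⌋ = ⌊270.1⌋ = 270.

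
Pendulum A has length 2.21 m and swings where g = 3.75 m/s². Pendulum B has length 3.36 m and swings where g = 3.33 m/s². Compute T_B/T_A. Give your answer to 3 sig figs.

1.31

T = 2π√(L/g), so T_B/T_A = √((L_B/g_B)/(L_A/g_A)) = √((3.36/3.33)/(2.21/3.75)) = 1.31.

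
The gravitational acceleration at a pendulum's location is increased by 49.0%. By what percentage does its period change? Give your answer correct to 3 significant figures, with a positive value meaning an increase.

T ∝ 1/√g, so T'/T = 1/√(1.490) = 0.8192.
Percentage change in T = (0.8192 − 1) × 100% = -18.1%.

-18.1%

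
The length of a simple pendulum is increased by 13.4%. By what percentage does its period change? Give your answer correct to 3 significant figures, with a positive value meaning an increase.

6.49%

T ∝ √L, so T'/T = √(1.134) = 1.065.
Percentage change in T = (1.065 − 1) × 100% = 6.49%.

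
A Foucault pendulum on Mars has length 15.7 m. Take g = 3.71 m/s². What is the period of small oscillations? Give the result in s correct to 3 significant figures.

T = 2π√(L/g) = 2π√(15.7/3.71) = 2π × 2.057 = 12.9 s.

12.9 s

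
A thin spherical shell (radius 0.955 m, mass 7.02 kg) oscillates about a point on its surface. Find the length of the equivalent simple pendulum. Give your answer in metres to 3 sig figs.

The equivalent simple-pendulum length is L_eq = I/(md), where I is about the pivot and d = 0.9550 m.
I_cm = (2/3)mR² = 4.268 kg·m², so I = I_cm + md² = 4.268 + 6.402 = 10.67 kg·m².
L_eq = 10.67/(7.02 × 0.9550) = 1.59 m.

1.59 m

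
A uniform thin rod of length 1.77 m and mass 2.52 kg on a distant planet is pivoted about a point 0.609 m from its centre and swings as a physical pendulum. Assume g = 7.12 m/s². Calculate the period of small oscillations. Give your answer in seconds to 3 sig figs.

2.40 s

For a physical pendulum T = 2π√(I/(mgd)), with d = 0.6090 m from pivot to centre of mass.
I_cm = mL²/12 = 2.52 × 1.77²/12 = 0.6579 kg·m²; I = I_cm + md² = 0.6579 + 2.52 × 0.6090² = 1.593 kg·m².
T = 2π√(1.593/(2.52 × 7.12 × 0.6090)) = 2.40 s.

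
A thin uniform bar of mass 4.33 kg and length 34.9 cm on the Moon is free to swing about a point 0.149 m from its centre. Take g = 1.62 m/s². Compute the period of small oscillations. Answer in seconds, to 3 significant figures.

For a physical pendulum T = 2π√(I/(mgd)), with d = 0.1490 m from pivot to centre of mass.
I_cm = mL²/12 = 4.33 × 0.349²/12 = 0.04395 kg·m²; I = I_cm + md² = 0.04395 + 4.33 × 0.1490² = 0.1401 kg·m².
T = 2π√(0.1401/(4.33 × 1.62 × 0.1490)) = 2.30 s.

2.30 s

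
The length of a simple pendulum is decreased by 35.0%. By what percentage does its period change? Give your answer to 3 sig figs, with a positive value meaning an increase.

-19.4%

T ∝ √L, so T'/T = √(0.6500) = 0.8062.
Percentage change in T = (0.8062 − 1) × 100% = -19.4%.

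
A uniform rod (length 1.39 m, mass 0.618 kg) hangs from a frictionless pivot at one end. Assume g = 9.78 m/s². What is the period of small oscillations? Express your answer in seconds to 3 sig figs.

For a physical pendulum T = 2π√(I/(mgd)), with d = 0.6950 m from pivot to centre of mass.
I_cm = mL²/12 = 0.618 × 1.39²/12 = 0.09950 kg·m²; I = I_cm + md² = 0.09950 + 0.618 × 0.6950² = 0.3980 kg·m².
T = 2π√(0.3980/(0.618 × 9.78 × 0.6950)) = 1.93 s.

1.93 s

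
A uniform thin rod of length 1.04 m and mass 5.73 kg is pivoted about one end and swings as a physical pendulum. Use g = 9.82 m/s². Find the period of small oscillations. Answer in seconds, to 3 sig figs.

1.67 s

For a physical pendulum T = 2π√(I/(mgd)), with d = 0.5200 m from pivot to centre of mass.
I_cm = mL²/12 = 5.73 × 1.04²/12 = 0.5165 kg·m²; I = I_cm + md² = 0.5165 + 5.73 × 0.5200² = 2.066 kg·m².
T = 2π√(2.066/(5.73 × 9.82 × 0.5200)) = 1.67 s.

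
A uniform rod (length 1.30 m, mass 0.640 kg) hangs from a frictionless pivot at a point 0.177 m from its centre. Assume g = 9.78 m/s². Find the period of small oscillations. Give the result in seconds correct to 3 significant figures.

1.98 s

For a physical pendulum T = 2π√(I/(mgd)), with d = 0.1770 m from pivot to centre of mass.
I_cm = mL²/12 = 0.640 × 1.30²/12 = 0.09013 kg·m²; I = I_cm + md² = 0.09013 + 0.640 × 0.1770² = 0.1102 kg·m².
T = 2π√(0.1102/(0.640 × 9.78 × 0.1770)) = 1.98 s.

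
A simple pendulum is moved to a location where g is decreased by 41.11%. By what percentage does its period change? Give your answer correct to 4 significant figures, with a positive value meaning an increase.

30.31%

T ∝ 1/√g, so T'/T = 1/√(0.58890) = 1.3031.
Percentage change in T = (1.3031 − 1) × 100% = 30.31%.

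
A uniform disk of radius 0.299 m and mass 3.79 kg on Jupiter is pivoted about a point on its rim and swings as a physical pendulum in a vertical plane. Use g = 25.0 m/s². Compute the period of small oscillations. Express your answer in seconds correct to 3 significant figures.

I_cm = ½mr² = 0.1694 kg·m². The pivot is at distance d = 0.299 m from the centre of mass.
By the parallel-axis theorem, I = I_cm + md² = 0.1694 + 0.3388 = 0.5082 kg·m².
T = 2π√(I/(mgd)) = 2π√(0.5082/(3.79 × 25.0 × 0.299)) = 0.842 s.

0.842 s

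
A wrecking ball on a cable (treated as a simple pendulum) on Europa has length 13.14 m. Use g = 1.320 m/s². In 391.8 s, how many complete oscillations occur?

T = 2π√(L/g) = 2π√(13.14/1.320) = 19.824 s.
Number of complete oscillations = ⌊391.8/19.824⌋ = ⌊19.764⌋ = 19.

19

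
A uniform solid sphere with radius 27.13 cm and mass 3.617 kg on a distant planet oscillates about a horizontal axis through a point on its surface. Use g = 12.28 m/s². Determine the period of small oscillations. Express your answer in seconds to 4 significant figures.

1.105 s

I_cm = (2/5)mr² = 0.10649 kg·m². The pivot is at distance d = 0.2713 m from the centre of mass.
By the parallel-axis theorem, I = I_cm + md² = 0.10649 + 0.26622 = 0.37271 kg·m².
T = 2π√(I/(mgd)) = 2π√(0.37271/(3.617 × 12.28 × 0.2713)) = 1.105 s.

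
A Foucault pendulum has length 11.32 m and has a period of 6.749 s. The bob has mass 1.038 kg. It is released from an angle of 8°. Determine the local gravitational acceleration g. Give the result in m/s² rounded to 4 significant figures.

9.811 m/s²

From T = 2π√(L/g), g = 4π²L/T² = 4π² × 11.32/6.7490² = 9.811 m/s².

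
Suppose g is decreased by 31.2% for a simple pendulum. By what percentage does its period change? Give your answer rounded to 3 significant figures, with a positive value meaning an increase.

20.6%

T ∝ 1/√g, so T'/T = 1/√(0.6880) = 1.206.
Percentage change in T = (1.206 − 1) × 100% = 20.6%.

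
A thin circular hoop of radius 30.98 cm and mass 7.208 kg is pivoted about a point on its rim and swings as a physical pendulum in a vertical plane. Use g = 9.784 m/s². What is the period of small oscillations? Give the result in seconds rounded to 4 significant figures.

1.581 s

I_cm = mr² = 0.69180 kg·m². The pivot is at distance d = 0.3098 m from the centre of mass.
By the parallel-axis theorem, I = I_cm + md² = 0.69180 + 0.69180 = 1.3836 kg·m².
T = 2π√(I/(mgd)) = 2π√(1.3836/(7.208 × 9.784 × 0.3098)) = 1.581 s.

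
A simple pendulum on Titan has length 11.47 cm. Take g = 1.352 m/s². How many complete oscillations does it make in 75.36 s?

41

T = 2π√(L/g) = 2π√(0.1147/1.352) = 1.8301 s.
Number of complete oscillations = ⌊75.36/1.8301⌋ = ⌊41.178⌋ = 41.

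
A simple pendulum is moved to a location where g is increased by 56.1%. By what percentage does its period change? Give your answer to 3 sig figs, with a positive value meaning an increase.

T ∝ 1/√g, so T'/T = 1/√(1.561) = 0.8004.
Percentage change in T = (0.8004 − 1) × 100% = -20.0%.

-20.0%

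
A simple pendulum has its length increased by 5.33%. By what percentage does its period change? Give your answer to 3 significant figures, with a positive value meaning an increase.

2.63%

T ∝ √L, so T'/T = √(1.053) = 1.026.
Percentage change in T = (1.026 − 1) × 100% = 2.63%.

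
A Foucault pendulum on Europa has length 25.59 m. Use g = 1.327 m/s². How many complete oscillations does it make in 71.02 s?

2

T = 2π√(L/g) = 2π√(25.59/1.327) = 27.592 s.
Number of complete oscillations = ⌊71.02/27.592⌋ = ⌊2.5740⌋ = 2.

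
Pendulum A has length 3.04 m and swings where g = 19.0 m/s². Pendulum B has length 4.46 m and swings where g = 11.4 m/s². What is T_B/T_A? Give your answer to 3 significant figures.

T = 2π√(L/g), so T_B/T_A = √((L_B/g_B)/(L_A/g_A)) = √((4.46/11.4)/(3.04/19.0)) = 1.56.

1.56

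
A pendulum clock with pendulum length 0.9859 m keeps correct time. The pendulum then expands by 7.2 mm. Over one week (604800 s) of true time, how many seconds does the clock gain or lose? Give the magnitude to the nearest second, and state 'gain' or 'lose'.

lose 2196 s

T ∝ √L, so T'/T = √(0.99310/0.9859) = 1.00364.
In 604800 s of true time the clock registers 604800/1.00364 = 602603.6 s, so it loses 2196 s.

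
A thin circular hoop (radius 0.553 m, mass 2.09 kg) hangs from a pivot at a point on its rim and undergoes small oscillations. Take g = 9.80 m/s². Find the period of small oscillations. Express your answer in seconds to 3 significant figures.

I_cm = mr² = 0.6391 kg·m². The pivot is at distance d = 0.553 m from the centre of mass.
By the parallel-axis theorem, I = I_cm + md² = 0.6391 + 0.6391 = 1.278 kg·m².
T = 2π√(I/(mgd)) = 2π√(1.278/(2.09 × 9.80 × 0.553)) = 2.11 s.

2.11 s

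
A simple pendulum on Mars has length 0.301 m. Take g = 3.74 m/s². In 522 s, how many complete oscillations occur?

292

T = 2π√(L/g) = 2π√(0.301/3.74) = 1.782 s.
Number of complete oscillations = ⌊522/1.782⌋ = ⌊292.8⌋ = 292.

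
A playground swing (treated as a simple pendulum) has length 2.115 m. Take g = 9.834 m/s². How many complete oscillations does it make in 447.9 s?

T = 2π√(L/g) = 2π√(2.115/9.834) = 2.9139 s.
Number of complete oscillations = ⌊447.9/2.9139⌋ = ⌊153.71⌋ = 153.

153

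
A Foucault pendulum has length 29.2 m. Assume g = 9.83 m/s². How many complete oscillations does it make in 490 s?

45

T = 2π√(L/g) = 2π√(29.2/9.83) = 10.83 s.
Number of complete oscillations = ⌊490/10.83⌋ = ⌊45.25⌋ = 45.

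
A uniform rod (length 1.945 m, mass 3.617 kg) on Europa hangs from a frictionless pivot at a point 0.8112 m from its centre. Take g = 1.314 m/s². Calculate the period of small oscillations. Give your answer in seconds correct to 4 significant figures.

6.004 s

For a physical pendulum T = 2π√(I/(mgd)), with d = 0.81120 m from pivot to centre of mass.
I_cm = mL²/12 = 3.617 × 1.945²/12 = 1.1403 kg·m²; I = I_cm + md² = 1.1403 + 3.617 × 0.81120² = 3.5204 kg·m².
T = 2π√(3.5204/(3.617 × 1.314 × 0.81120)) = 6.004 s.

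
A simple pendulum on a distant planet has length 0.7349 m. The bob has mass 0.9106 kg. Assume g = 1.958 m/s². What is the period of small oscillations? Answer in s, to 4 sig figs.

T = 2π√(L/g) = 2π√(0.7349/1.958) = 2π × 0.61264 = 3.849 s.

3.849 s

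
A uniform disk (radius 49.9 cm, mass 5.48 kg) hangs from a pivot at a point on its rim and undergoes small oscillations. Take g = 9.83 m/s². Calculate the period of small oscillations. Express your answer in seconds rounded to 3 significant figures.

I_cm = ½mr² = 0.6823 kg·m². The pivot is at distance d = 0.499 m from the centre of mass.
By the parallel-axis theorem, I = I_cm + md² = 0.6823 + 1.365 = 2.047 kg·m².
T = 2π√(I/(mgd)) = 2π√(2.047/(5.48 × 9.83 × 0.499)) = 1.73 s.

1.73 s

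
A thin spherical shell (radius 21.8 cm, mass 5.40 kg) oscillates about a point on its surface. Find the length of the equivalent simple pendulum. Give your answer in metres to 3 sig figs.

0.363 m

The equivalent simple-pendulum length is L_eq = I/(md), where I is about the pivot and d = 0.2180 m.
I_cm = (2/3)mR² = 0.1711 kg·m², so I = I_cm + md² = 0.1711 + 0.2566 = 0.4277 kg·m².
L_eq = 0.4277/(5.40 × 0.2180) = 0.363 m.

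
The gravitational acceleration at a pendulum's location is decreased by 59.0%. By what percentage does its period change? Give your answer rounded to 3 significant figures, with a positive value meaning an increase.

T ∝ 1/√g, so T'/T = 1/√(0.4100) = 1.562.
Percentage change in T = (1.562 − 1) × 100% = 56.2%.

56.2%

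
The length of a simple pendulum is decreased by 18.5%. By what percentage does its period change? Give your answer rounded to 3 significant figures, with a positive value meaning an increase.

T ∝ √L, so T'/T = √(0.8150) = 0.9028.
Percentage change in T = (0.9028 − 1) × 100% = -9.72%.

-9.72%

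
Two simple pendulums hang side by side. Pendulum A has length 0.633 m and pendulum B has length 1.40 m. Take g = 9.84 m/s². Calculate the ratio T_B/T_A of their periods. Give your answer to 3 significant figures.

1.49

T ∝ √L, so T_B/T_A = √(L_B/L_A) = √(1.40/0.633) = 1.49.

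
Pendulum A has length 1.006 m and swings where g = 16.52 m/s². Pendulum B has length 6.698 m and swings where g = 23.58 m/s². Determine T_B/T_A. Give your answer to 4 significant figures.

T = 2π√(L/g), so T_B/T_A = √((L_B/g_B)/(L_A/g_A)) = √((6.698/23.58)/(1.006/16.52)) = 2.160.

2.160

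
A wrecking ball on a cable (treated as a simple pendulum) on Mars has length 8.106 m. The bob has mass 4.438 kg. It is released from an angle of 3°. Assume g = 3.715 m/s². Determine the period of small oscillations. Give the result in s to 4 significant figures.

9.281 s

T = 2π√(L/g) = 2π√(8.106/3.715) = 2π × 1.4771 = 9.281 s.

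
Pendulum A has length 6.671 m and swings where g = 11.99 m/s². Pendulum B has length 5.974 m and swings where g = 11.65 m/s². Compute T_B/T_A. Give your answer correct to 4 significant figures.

0.9600

T = 2π√(L/g), so T_B/T_A = √((L_B/g_B)/(L_A/g_A)) = √((5.974/11.65)/(6.671/11.99)) = 0.9600.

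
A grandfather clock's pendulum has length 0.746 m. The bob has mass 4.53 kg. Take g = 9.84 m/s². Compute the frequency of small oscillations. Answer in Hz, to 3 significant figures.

T = 2π√(L/g) = 2π√(0.746/9.84) = 1.730 s, so f = 1/T = 0.578 Hz.

0.578 Hz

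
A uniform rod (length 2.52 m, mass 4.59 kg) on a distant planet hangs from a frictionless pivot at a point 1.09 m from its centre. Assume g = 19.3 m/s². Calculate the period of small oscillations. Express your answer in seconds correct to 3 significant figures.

1.80 s

For a physical pendulum T = 2π√(I/(mgd)), with d = 1.090 m from pivot to centre of mass.
I_cm = mL²/12 = 4.59 × 2.52²/12 = 2.429 kg·m²; I = I_cm + md² = 2.429 + 4.59 × 1.090² = 7.882 kg·m².
T = 2π√(7.882/(4.59 × 19.3 × 1.090)) = 1.80 s.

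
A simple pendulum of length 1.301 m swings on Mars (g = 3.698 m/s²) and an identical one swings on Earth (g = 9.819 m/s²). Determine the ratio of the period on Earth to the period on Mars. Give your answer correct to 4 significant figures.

T ∝ 1/√g, so T₂/T₁ = √(g₁/g₂) = √(3.698/9.819) = 0.6137.

0.6137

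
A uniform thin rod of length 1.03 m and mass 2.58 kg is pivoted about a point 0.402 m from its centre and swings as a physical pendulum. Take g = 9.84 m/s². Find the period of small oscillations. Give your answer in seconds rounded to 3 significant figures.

For a physical pendulum T = 2π√(I/(mgd)), with d = 0.4020 m from pivot to centre of mass.
I_cm = mL²/12 = 2.58 × 1.03²/12 = 0.2281 kg·m²; I = I_cm + md² = 0.2281 + 2.58 × 0.4020² = 0.6450 kg·m².
T = 2π√(0.6450/(2.58 × 9.84 × 0.4020)) = 1.58 s.

1.58 s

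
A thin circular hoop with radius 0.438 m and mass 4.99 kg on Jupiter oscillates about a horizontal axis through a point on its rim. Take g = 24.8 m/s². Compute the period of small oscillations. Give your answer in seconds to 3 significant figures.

I_cm = mr² = 0.9573 kg·m². The pivot is at distance d = 0.438 m from the centre of mass.
By the parallel-axis theorem, I = I_cm + md² = 0.9573 + 0.9573 = 1.915 kg·m².
T = 2π√(I/(mgd)) = 2π√(1.915/(4.99 × 24.8 × 0.438)) = 1.18 s.

1.18 s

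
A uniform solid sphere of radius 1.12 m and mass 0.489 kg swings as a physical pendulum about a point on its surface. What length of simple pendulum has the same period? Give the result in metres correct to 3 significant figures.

The equivalent simple-pendulum length is L_eq = I/(md), where I is about the pivot and d = 1.120 m.
I_cm = (2/5)mR² = 0.2454 kg·m², so I = I_cm + md² = 0.2454 + 0.6134 = 0.8588 kg·m².
L_eq = 0.8588/(0.489 × 1.120) = 1.57 m.

1.57 m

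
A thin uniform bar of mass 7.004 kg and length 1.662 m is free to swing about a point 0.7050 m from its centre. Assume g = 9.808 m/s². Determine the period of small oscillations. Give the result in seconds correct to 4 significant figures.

For a physical pendulum T = 2π√(I/(mgd)), with d = 0.70500 m from pivot to centre of mass.
I_cm = mL²/12 = 7.004 × 1.662²/12 = 1.6122 kg·m²; I = I_cm + md² = 1.6122 + 7.004 × 0.70500² = 5.0934 kg·m².
T = 2π√(5.0934/(7.004 × 9.808 × 0.70500)) = 2.038 s.

2.038 s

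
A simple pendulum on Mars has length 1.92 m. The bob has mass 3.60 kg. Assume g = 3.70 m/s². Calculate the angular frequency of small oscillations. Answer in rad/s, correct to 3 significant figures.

1.39 rad/s

ω = √(g/L) = √(3.70/1.92) = 1.39 rad/s.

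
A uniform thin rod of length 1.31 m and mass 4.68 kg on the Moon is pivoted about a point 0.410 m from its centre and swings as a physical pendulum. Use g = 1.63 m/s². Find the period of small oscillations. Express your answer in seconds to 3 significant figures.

For a physical pendulum T = 2π√(I/(mgd)), with d = 0.4100 m from pivot to centre of mass.
I_cm = mL²/12 = 4.68 × 1.31²/12 = 0.6693 kg·m²; I = I_cm + md² = 0.6693 + 4.68 × 0.4100² = 1.456 kg·m².
T = 2π√(1.456/(4.68 × 1.63 × 0.4100)) = 4.29 s.

4.29 s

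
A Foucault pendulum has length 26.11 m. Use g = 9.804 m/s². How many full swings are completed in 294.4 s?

28

T = 2π√(L/g) = 2π√(26.11/9.804) = 10.254 s.
Number of complete oscillations = ⌊294.4/10.254⌋ = ⌊28.712⌋ = 28.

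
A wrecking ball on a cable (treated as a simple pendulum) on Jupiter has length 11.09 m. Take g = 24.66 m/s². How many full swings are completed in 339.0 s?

80

T = 2π√(L/g) = 2π√(11.09/24.66) = 4.2136 s.
Number of complete oscillations = ⌊339.0/4.2136⌋ = ⌊80.455⌋ = 80.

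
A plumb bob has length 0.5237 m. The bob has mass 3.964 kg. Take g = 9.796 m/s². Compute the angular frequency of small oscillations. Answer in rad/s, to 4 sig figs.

4.325 rad/s

ω = √(g/L) = √(9.796/0.5237) = 4.325 rad/s.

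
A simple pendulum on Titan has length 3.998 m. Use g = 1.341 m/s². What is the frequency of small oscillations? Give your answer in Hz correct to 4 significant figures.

T = 2π√(L/g) = 2π√(3.998/1.341) = 10.849 s, so f = 1/T = 0.09217 Hz.

0.09217 Hz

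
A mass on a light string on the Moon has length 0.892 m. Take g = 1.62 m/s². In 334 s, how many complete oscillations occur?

71

T = 2π√(L/g) = 2π√(0.892/1.62) = 4.662 s.
Number of complete oscillations = ⌊334/4.662⌋ = ⌊71.64⌋ = 71.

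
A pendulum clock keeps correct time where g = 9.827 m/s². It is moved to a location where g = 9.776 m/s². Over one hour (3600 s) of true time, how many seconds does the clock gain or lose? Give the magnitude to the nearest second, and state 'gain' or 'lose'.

lose 9 s

The clock's period scales as T ∝ 1/√g, so T'/T = √(9.827/9.776) = 1.00261.
In 3600 s of true time the clock registers 3600/1.00261 = 3590.6 s, so it loses 9 s.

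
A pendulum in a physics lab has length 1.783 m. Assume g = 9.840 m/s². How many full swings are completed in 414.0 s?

T = 2π√(L/g) = 2π√(1.783/9.840) = 2.6746 s.
Number of complete oscillations = ⌊414.0/2.6746⌋ = ⌊154.79⌋ = 154.

154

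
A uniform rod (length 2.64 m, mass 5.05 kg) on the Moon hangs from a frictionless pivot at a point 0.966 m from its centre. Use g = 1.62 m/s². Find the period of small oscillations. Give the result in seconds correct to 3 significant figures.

For a physical pendulum T = 2π√(I/(mgd)), with d = 0.9660 m from pivot to centre of mass.
I_cm = mL²/12 = 5.05 × 2.64²/12 = 2.933 kg·m²; I = I_cm + md² = 2.933 + 5.05 × 0.9660² = 7.645 kg·m².
T = 2π√(7.645/(5.05 × 1.62 × 0.9660)) = 6.18 s.

6.18 s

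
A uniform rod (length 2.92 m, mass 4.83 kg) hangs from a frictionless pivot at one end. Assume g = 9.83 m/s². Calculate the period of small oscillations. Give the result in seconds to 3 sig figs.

2.80 s

For a physical pendulum T = 2π√(I/(mgd)), with d = 1.460 m from pivot to centre of mass.
I_cm = mL²/12 = 4.83 × 2.92²/12 = 3.432 kg·m²; I = I_cm + md² = 3.432 + 4.83 × 1.460² = 13.73 kg·m².
T = 2π√(13.73/(4.83 × 9.83 × 1.460)) = 2.80 s.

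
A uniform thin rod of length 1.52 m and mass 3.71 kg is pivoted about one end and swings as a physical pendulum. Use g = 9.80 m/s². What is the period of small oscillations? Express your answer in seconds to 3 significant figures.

2.02 s

For a physical pendulum T = 2π√(I/(mgd)), with d = 0.7600 m from pivot to centre of mass.
I_cm = mL²/12 = 3.71 × 1.52²/12 = 0.7143 kg·m²; I = I_cm + md² = 0.7143 + 3.71 × 0.7600² = 2.857 kg·m².
T = 2π√(2.857/(3.71 × 9.80 × 0.7600)) = 2.02 s.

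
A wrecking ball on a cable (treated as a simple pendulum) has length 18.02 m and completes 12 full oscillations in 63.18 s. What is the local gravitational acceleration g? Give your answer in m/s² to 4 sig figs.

25.66 m/s²

T = 63.18/12 = 5.2650 s.
From T = 2π√(L/g), g = 4π²L/T² = 4π² × 18.02/5.2650² = 25.66 m/s².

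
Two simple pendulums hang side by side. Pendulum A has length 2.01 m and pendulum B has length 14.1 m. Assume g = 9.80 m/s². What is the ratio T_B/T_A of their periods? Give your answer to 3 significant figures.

2.65

T ∝ √L, so T_B/T_A = √(L_B/L_A) = √(14.1/2.01) = 2.65.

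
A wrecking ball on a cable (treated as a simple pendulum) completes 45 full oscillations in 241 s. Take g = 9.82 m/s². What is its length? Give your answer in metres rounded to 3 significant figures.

T = 241/45 = 5.356 s.
From T = 2π√(L/g), L = gT²/(4π²) = 9.82 × 5.356²/(4π²) = 7.13 m.

7.13 m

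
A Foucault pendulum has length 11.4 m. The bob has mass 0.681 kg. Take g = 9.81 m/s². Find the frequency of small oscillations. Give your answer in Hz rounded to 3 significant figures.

0.148 Hz

T = 2π√(L/g) = 2π√(11.4/9.81) = 6.773 s, so f = 1/T = 0.148 Hz.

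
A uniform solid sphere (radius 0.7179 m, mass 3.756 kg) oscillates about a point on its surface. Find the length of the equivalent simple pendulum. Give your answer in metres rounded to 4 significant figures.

1.005 m

The equivalent simple-pendulum length is L_eq = I/(md), where I is about the pivot and d = 0.71790 m.
I_cm = (2/5)mR² = 0.77431 kg·m², so I = I_cm + md² = 0.77431 + 1.9358 = 2.7101 kg·m².
L_eq = 2.7101/(3.756 × 0.71790) = 1.005 m.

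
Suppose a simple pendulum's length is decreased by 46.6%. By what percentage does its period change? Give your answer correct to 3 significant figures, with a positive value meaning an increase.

T ∝ √L, so T'/T = √(0.5340) = 0.7308.
Percentage change in T = (0.7308 − 1) × 100% = -26.9%.

-26.9%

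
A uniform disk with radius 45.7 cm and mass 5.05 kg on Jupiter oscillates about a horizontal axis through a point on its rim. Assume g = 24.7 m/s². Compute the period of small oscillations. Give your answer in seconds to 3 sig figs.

I_cm = ½mr² = 0.5273 kg·m². The pivot is at distance d = 0.457 m from the centre of mass.
By the parallel-axis theorem, I = I_cm + md² = 0.5273 + 1.055 = 1.582 kg·m².
T = 2π√(I/(mgd)) = 2π√(1.582/(5.05 × 24.7 × 0.457)) = 1.05 s.

1.05 s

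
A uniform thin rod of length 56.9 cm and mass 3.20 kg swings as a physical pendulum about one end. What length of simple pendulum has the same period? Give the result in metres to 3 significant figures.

The equivalent simple-pendulum length is L_eq = I/(md), where I is about the pivot and d = 0.2845 m.
I_cm = (1/12)mL² = 0.08634 kg·m², so I = I_cm + md² = 0.08634 + 0.2590 = 0.3453 kg·m².
L_eq = 0.3453/(3.20 × 0.2845) = 0.379 m.

0.379 m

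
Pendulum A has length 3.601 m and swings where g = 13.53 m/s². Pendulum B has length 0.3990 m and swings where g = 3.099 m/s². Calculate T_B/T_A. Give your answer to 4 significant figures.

T = 2π√(L/g), so T_B/T_A = √((L_B/g_B)/(L_A/g_A)) = √((0.3990/3.099)/(3.601/13.53)) = 0.6955.

0.6955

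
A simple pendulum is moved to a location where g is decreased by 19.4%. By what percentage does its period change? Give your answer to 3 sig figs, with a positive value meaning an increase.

T ∝ 1/√g, so T'/T = 1/√(0.8060) = 1.114.
Percentage change in T = (1.114 − 1) × 100% = 11.4%.

11.4%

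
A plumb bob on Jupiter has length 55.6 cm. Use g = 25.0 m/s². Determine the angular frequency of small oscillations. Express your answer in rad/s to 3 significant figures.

6.71 rad/s

ω = √(g/L) = √(25.0/0.556) = 6.71 rad/s.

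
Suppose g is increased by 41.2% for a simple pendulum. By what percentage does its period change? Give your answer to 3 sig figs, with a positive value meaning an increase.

T ∝ 1/√g, so T'/T = 1/√(1.412) = 0.8416.
Percentage change in T = (0.8416 − 1) × 100% = -15.8%.

-15.8%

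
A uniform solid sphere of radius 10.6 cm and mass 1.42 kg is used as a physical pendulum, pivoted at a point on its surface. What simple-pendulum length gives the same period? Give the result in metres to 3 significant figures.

0.148 m

The equivalent simple-pendulum length is L_eq = I/(md), where I is about the pivot and d = 0.1060 m.
I_cm = (2/5)mR² = 0.006382 kg·m², so I = I_cm + md² = 0.006382 + 0.01596 = 0.02234 kg·m².
L_eq = 0.02234/(1.42 × 0.1060) = 0.148 m.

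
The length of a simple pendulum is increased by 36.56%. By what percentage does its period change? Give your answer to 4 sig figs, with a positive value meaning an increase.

16.86%

T ∝ √L, so T'/T = √(1.3656) = 1.1686.
Percentage change in T = (1.1686 − 1) × 100% = 16.86%.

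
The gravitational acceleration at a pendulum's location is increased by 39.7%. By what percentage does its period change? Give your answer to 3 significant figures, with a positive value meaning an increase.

-15.4%

T ∝ 1/√g, so T'/T = 1/√(1.397) = 0.8461.
Percentage change in T = (0.8461 − 1) × 100% = -15.4%.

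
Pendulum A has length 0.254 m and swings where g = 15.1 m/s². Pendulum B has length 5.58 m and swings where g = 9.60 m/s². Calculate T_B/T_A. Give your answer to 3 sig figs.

T = 2π√(L/g), so T_B/T_A = √((L_B/g_B)/(L_A/g_A)) = √((5.58/9.60)/(0.254/15.1)) = 5.88.

5.88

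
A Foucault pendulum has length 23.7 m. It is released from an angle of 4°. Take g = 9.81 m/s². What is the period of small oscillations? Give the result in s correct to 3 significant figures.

T = 2π√(L/g) = 2π√(23.7/9.81) = 2π × 1.554 = 9.77 s.

9.77 s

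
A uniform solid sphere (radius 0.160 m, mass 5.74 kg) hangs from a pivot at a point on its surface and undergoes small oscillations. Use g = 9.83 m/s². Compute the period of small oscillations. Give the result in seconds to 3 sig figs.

I_cm = (2/5)mr² = 0.05878 kg·m². The pivot is at distance d = 0.160 m from the centre of mass.
By the parallel-axis theorem, I = I_cm + md² = 0.05878 + 0.1469 = 0.2057 kg·m².
T = 2π√(I/(mgd)) = 2π√(0.2057/(5.74 × 9.83 × 0.160)) = 0.948 s.

0.948 s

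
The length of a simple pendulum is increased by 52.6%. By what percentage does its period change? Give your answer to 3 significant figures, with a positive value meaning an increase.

23.5%

T ∝ √L, so T'/T = √(1.526) = 1.235.
Percentage change in T = (1.235 − 1) × 100% = 23.5%.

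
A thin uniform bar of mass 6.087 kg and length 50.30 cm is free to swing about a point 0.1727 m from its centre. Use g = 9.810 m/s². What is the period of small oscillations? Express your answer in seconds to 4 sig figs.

For a physical pendulum T = 2π√(I/(mgd)), with d = 0.17270 m from pivot to centre of mass.
I_cm = mL²/12 = 6.087 × 0.5030²/12 = 0.12834 kg·m²; I = I_cm + md² = 0.12834 + 6.087 × 0.17270² = 0.30989 kg·m².
T = 2π√(0.30989/(6.087 × 9.810 × 0.17270)) = 1.089 s.

1.089 s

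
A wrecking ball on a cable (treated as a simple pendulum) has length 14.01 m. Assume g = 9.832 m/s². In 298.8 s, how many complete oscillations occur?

T = 2π√(L/g) = 2π√(14.01/9.832) = 7.5003 s.
Number of complete oscillations = ⌊298.8/7.5003⌋ = ⌊39.838⌋ = 39.

39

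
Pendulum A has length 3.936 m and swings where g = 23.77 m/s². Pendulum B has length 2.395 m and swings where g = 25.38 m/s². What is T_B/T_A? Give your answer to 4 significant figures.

0.7549

T = 2π√(L/g), so T_B/T_A = √((L_B/g_B)/(L_A/g_A)) = √((2.395/25.38)/(3.936/23.77)) = 0.7549.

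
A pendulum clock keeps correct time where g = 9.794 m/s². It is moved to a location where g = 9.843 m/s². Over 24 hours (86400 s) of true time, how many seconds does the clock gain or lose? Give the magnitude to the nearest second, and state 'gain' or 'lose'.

gain 216 s

The clock's period scales as T ∝ 1/√g, so T'/T = √(9.794/9.843) = 0.997508.
In 86400 s of true time the clock registers 86400/0.997508 = 86615.9 s, so it gains 216 s.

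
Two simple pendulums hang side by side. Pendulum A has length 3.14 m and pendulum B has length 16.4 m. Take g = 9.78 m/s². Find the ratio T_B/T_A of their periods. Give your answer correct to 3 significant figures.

T ∝ √L, so T_B/T_A = √(L_B/L_A) = √(16.4/3.14) = 2.29.

2.29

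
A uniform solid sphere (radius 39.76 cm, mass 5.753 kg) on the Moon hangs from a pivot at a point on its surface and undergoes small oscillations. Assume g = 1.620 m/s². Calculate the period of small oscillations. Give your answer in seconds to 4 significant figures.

3.683 s

I_cm = (2/5)mr² = 0.36379 kg·m². The pivot is at distance d = 0.3976 m from the centre of mass.
By the parallel-axis theorem, I = I_cm + md² = 0.36379 + 0.90947 = 1.2733 kg·m².
T = 2π√(I/(mgd)) = 2π√(1.2733/(5.753 × 1.620 × 0.3976)) = 3.683 s.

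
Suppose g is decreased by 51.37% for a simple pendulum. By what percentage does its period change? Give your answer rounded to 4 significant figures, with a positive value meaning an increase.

T ∝ 1/√g, so T'/T = 1/√(0.48630) = 1.4340.
Percentage change in T = (1.4340 − 1) × 100% = 43.40%.

43.40%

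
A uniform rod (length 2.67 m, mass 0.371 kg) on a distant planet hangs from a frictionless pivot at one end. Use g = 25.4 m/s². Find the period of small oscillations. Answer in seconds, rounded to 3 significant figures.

For a physical pendulum T = 2π√(I/(mgd)), with d = 1.335 m from pivot to centre of mass.
I_cm = mL²/12 = 0.371 × 2.67²/12 = 0.2204 kg·m²; I = I_cm + md² = 0.2204 + 0.371 × 1.335² = 0.8816 kg·m².
T = 2π√(0.8816/(0.371 × 25.4 × 1.335)) = 1.66 s.

1.66 s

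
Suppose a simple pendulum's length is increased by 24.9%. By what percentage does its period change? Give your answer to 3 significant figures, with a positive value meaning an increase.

11.8%

T ∝ √L, so T'/T = √(1.249) = 1.118.
Percentage change in T = (1.118 − 1) × 100% = 11.8%.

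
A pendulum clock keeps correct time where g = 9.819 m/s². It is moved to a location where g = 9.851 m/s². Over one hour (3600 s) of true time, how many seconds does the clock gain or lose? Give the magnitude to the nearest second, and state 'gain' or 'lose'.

gain 6 s

The clock's period scales as T ∝ 1/√g, so T'/T = √(9.819/9.851) = 0.998374.
In 3600 s of true time the clock registers 3600/0.998374 = 3605.9 s, so it gains 6 s.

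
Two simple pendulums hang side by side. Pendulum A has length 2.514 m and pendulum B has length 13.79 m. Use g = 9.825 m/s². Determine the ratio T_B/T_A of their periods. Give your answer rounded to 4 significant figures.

T ∝ √L, so T_B/T_A = √(L_B/L_A) = √(13.79/2.514) = 2.342.

2.342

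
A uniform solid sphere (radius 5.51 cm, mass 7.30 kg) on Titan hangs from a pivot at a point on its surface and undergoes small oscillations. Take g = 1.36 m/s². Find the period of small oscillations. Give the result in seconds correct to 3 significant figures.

1.50 s

I_cm = (2/5)mr² = 0.008865 kg·m². The pivot is at distance d = 0.0551 m from the centre of mass.
By the parallel-axis theorem, I = I_cm + md² = 0.008865 + 0.02216 = 0.03103 kg·m².
T = 2π√(I/(mgd)) = 2π√(0.03103/(7.30 × 1.36 × 0.0551)) = 1.50 s.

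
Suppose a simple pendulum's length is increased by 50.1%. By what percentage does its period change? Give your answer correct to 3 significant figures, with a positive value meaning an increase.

22.5%

T ∝ √L, so T'/T = √(1.501) = 1.225.
Percentage change in T = (1.225 − 1) × 100% = 22.5%.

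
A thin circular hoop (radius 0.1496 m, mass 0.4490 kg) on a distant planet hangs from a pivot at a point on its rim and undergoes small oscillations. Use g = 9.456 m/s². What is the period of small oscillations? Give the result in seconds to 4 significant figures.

1.118 s

I_cm = mr² = 0.010049 kg·m². The pivot is at distance d = 0.1496 m from the centre of mass.
By the parallel-axis theorem, I = I_cm + md² = 0.010049 + 0.010049 = 0.020097 kg·m².
T = 2π√(I/(mgd)) = 2π√(0.020097/(0.4490 × 9.456 × 0.1496)) = 1.118 s.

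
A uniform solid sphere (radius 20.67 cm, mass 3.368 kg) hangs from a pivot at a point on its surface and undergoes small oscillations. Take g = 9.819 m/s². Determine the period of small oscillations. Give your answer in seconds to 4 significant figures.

1.079 s

I_cm = (2/5)mr² = 0.057559 kg·m². The pivot is at distance d = 0.2067 m from the centre of mass.
By the parallel-axis theorem, I = I_cm + md² = 0.057559 + 0.14390 = 0.20146 kg·m².
T = 2π√(I/(mgd)) = 2π√(0.20146/(3.368 × 9.819 × 0.2067)) = 1.079 s.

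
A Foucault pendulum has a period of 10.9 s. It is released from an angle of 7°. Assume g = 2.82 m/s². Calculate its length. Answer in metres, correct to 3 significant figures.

From T = 2π√(L/g), L = gT²/(4π²) = 2.82 × 10.90²/(4π²) = 8.49 m.

8.49 m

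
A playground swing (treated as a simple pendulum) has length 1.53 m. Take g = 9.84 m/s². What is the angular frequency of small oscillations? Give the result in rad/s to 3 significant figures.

ω = √(g/L) = √(9.84/1.53) = 2.54 rad/s.

2.54 rad/s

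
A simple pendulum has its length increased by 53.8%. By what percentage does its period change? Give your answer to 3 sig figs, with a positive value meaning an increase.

T ∝ √L, so T'/T = √(1.538) = 1.240.
Percentage change in T = (1.240 − 1) × 100% = 24.0%.

24.0%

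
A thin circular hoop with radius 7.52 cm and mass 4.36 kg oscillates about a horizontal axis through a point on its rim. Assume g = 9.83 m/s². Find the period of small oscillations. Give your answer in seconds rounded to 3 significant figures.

I_cm = mr² = 0.02466 kg·m². The pivot is at distance d = 0.0752 m from the centre of mass.
By the parallel-axis theorem, I = I_cm + md² = 0.02466 + 0.02466 = 0.04931 kg·m².
T = 2π√(I/(mgd)) = 2π√(0.04931/(4.36 × 9.83 × 0.0752)) = 0.777 s.

0.777 s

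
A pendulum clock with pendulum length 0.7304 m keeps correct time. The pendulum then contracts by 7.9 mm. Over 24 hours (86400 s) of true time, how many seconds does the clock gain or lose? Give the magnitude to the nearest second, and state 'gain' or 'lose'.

gain 471 s

T ∝ √L, so T'/T = √(0.72250/0.7304) = 0.994577.
In 86400 s of true time the clock registers 86400/0.994577 = 86871.1 s, so it gains 471 s.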